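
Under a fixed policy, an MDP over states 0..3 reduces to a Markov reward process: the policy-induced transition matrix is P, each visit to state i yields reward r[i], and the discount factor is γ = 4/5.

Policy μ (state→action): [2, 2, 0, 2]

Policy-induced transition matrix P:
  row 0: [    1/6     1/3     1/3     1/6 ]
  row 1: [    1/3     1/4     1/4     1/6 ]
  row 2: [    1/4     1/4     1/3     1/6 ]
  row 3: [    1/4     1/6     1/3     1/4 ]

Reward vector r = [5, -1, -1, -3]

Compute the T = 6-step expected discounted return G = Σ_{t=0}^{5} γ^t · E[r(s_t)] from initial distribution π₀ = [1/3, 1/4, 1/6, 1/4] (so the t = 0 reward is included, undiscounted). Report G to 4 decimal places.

t=0: π = [0.3333, 0.2500, 0.1667, 0.2500], E[r] = 0.5000, γ^t·E[r] = 0.500000, running G = 0.500000
t=1: π = [0.2431, 0.2569, 0.3125, 0.1875], E[r] = 0.0833, γ^t·E[r] = 0.066667, running G = 0.566667
t=2: π = [0.2512, 0.2546, 0.3119, 0.1823], E[r] = 0.1424, γ^t·E[r] = 0.091111, running G = 0.657778
t=3: π = [0.2503, 0.2557, 0.3121, 0.1819], E[r] = 0.1380, γ^t·E[r] = 0.070667, running G = 0.728444
t=4: π = [0.2505, 0.2557, 0.3120, 0.1818], E[r] = 0.1391, γ^t·E[r] = 0.056968, running G = 0.785412
t=5: π = [0.2504, 0.2557, 0.3120, 0.1818], E[r] = 0.1390, γ^t·E[r] = 0.045543, running G = 0.830956

G = 0.8310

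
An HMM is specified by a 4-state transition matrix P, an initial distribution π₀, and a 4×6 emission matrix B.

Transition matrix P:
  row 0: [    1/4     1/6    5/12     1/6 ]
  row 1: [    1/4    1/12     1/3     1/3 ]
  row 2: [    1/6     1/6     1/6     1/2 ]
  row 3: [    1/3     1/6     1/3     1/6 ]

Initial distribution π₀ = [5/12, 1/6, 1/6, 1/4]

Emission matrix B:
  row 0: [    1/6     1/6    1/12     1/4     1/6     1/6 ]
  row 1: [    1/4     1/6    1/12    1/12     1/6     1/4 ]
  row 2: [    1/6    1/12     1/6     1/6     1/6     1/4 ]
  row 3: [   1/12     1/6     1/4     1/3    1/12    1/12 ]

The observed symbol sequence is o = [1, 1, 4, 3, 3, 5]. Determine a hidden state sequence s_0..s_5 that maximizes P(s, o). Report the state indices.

path = [0, 0, 2, 3, 0, 2]

t=0: δ = [6.944e-02, 2.778e-02, 1.389e-02, 4.167e-02]  (obs o_0=1)
t=1: δ = [2.894e-03, 1.929e-03, 2.411e-03, 1.929e-03]  ψ = [0, 0, 0, 0]  (obs o_1=1)
t=2: δ = [1.206e-04, 8.038e-05, 2.009e-04, 1.005e-04]  ψ = [0, 0, 0, 2]  (obs o_2=4)
t=3: δ = [8.372e-06, 2.791e-06, 8.372e-06, 3.349e-05]  ψ = [2, 2, 0, 2]  (obs o_3=3)
t=4: δ = [2.791e-06, 4.651e-07, 1.861e-06, 1.861e-06]  ψ = [3, 3, 3, 3]  (obs o_4=3)
t=5: δ = [1.163e-07, 1.163e-07, 2.907e-07, 7.752e-08]  ψ = [0, 0, 0, 2]  (obs o_5=5)
backtrack: best end state = 2; path = [0, 0, 2, 3, 0, 2]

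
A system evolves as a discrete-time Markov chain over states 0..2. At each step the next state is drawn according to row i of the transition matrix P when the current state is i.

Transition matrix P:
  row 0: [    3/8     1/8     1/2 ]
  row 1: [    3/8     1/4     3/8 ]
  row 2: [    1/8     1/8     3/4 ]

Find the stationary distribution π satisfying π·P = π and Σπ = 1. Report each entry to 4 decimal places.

π = [0.2143, 0.1429, 0.6429]

Balance equations π_j = Σ_i π_i·P[i][j]:
  π_0 = 3/8·π_0 + 3/8·π_1 + 1/8·π_2
  π_1 = 1/8·π_0 + 1/4·π_1 + 1/8·π_2
  normalize: π_0 + π_1 + π_2 = 1
Solving the linear system gives exactly π = [3/14, 1/7, 9/14].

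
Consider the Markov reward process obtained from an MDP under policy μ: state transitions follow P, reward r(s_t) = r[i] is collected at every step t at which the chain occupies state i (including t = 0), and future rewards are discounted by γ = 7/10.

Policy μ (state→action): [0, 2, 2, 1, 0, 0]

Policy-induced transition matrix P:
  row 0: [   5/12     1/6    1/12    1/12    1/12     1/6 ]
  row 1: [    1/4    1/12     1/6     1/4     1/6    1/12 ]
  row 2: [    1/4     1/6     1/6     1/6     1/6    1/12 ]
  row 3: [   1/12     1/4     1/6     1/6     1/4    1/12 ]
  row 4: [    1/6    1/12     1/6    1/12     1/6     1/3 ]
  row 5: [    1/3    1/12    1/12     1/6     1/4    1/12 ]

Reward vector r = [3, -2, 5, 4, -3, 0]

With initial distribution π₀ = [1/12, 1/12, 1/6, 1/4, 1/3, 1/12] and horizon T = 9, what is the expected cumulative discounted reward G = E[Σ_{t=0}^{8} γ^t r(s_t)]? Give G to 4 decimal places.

G = 3.5306

t=0: π = [0.0833, 0.0833, 0.1667, 0.2500, 0.3333, 0.0833], E[r] = 0.9167, γ^t·E[r] = 0.916667, running G = 0.916667
t=1: π = [0.2014, 0.1458, 0.1528, 0.1389, 0.1875, 0.1736], E[r] = 1.0694, γ^t·E[r] = 0.748611, running G = 1.665278
t=2: π = [0.2593, 0.1360, 0.1354, 0.1464, 0.1759, 0.1470], E[r] = 1.2407, γ^t·E[r] = 0.607963, running G = 2.273241
t=3: π = [0.2664, 0.1406, 0.1328, 0.1417, 0.1695, 0.1489], E[r] = 1.2404, γ^t·E[r] = 0.425458, running G = 2.698699
t=4: π = [0.2691, 0.1402, 0.1321, 0.1421, 0.1687, 0.1479], E[r] = 1.2492, γ^t·E[r] = 0.299932, running G = 2.998631
t=5: π = [0.2694, 0.1404, 0.1319, 0.1419, 0.1684, 0.1479], E[r] = 1.2493, γ^t·E[r] = 0.209969, running G = 3.208600
t=6: π = [0.2696, 0.1404, 0.1319, 0.1419, 0.1684, 0.1479], E[r] = 1.2497, γ^t·E[r] = 0.147024, running G = 3.355624
t=7: π = [0.2696, 0.1404, 0.1319, 0.1419, 0.1684, 0.1479], E[r] = 1.2497, γ^t·E[r] = 0.102918, running G = 3.458541
t=8: π = [0.2696, 0.1404, 0.1319, 0.1419, 0.1683, 0.1479], E[r] = 1.2497, γ^t·E[r] = 0.072043, running G = 3.530585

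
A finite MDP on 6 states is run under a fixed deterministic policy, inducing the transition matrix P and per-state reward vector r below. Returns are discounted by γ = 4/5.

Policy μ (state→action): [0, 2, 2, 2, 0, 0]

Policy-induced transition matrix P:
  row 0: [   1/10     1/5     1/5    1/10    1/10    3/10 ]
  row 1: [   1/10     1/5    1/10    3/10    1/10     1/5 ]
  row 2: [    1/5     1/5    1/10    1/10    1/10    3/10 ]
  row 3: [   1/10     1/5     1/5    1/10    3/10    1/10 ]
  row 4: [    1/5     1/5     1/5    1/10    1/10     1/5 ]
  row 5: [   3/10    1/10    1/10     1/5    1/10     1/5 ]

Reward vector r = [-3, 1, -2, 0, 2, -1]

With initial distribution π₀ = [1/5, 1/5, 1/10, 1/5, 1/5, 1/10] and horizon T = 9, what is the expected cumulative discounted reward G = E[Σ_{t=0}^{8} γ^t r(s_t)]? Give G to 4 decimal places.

t=0: π = [0.2000, 0.2000, 0.1000, 0.2000, 0.2000, 0.1000], E[r] = -0.3000, γ^t·E[r] = -0.300000, running G = -0.300000
t=1: π = [0.1500, 0.1900, 0.1600, 0.1500, 0.1400, 0.2100], E[r] = -0.5100, γ^t·E[r] = -0.408000, running G = -0.708000
t=2: π = [0.1720, 0.1790, 0.1440, 0.1590, 0.1300, 0.2160], E[r] = -0.5810, γ^t·E[r] = -0.371840, running G = -1.079840
t=3: π = [0.1706, 0.1784, 0.1461, 0.1574, 0.1318, 0.2157], E[r] = -0.5777, γ^t·E[r] = -0.295782, running G = -1.375622
t=4: π = [0.1709, 0.1784, 0.1460, 0.1573, 0.1315, 0.2159], E[r] = -0.5793, γ^t·E[r] = -0.237277, running G = -1.612900
t=5: π = [0.1709, 0.1784, 0.1460, 0.1573, 0.1315, 0.2160], E[r] = -0.5794, γ^t·E[r] = -0.189854, running G = -1.802753
t=6: π = [0.1709, 0.1784, 0.1460, 0.1573, 0.1315, 0.2160], E[r] = -0.5794, γ^t·E[r] = -0.151882, running G = -1.954635
t=7: π = [0.1709, 0.1784, 0.1460, 0.1573, 0.1315, 0.2160], E[r] = -0.5794, γ^t·E[r] = -0.121506, running G = -2.076141
t=8: π = [0.1709, 0.1784, 0.1460, 0.1573, 0.1315, 0.2160], E[r] = -0.5794, γ^t·E[r] = -0.097205, running G = -2.173346

G = -2.1733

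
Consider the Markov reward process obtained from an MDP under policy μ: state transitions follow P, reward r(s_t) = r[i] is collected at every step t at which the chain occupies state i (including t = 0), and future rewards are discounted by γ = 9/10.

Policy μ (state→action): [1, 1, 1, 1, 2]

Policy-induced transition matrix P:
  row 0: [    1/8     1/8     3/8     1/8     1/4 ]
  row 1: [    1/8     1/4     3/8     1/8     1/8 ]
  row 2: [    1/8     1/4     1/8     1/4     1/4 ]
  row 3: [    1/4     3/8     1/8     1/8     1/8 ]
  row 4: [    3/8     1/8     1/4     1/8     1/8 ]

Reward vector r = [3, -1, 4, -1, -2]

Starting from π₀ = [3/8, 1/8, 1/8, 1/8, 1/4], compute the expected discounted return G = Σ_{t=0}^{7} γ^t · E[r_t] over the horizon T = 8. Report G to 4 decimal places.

t=0: π = [0.3750, 0.1250, 0.1250, 0.1250, 0.2500], E[r] = 0.8750, γ^t·E[r] = 0.875000, running G = 0.875000
t=1: π = [0.2031, 0.1875, 0.2813, 0.1406, 0.1875], E[r] = 1.0313, γ^t·E[r] = 0.928125, running G = 1.803125
t=2: π = [0.1895, 0.2188, 0.2461, 0.1602, 0.1855], E[r] = 0.8027, γ^t·E[r] = 0.650215, running G = 2.453340
t=3: π = [0.1914, 0.2231, 0.2502, 0.1558, 0.1794], E[r] = 0.8374, γ^t·E[r] = 0.610466, running G = 3.063806
t=4: π = [0.1893, 0.2231, 0.2511, 0.1563, 0.1802], E[r] = 0.8325, γ^t·E[r] = 0.546176, running G = 3.609982
t=5: π = [0.1896, 0.2233, 0.2506, 0.1564, 0.1800], E[r] = 0.8315, γ^t·E[r] = 0.490982, running G = 4.100964
t=6: π = [0.1896, 0.2233, 0.2507, 0.1563, 0.1800], E[r] = 0.8319, γ^t·E[r] = 0.442109, running G = 4.543073
t=7: π = [0.1895, 0.2233, 0.2507, 0.1563, 0.1800], E[r] = 0.8318, γ^t·E[r] = 0.397849, running G = 4.940922

G = 4.9409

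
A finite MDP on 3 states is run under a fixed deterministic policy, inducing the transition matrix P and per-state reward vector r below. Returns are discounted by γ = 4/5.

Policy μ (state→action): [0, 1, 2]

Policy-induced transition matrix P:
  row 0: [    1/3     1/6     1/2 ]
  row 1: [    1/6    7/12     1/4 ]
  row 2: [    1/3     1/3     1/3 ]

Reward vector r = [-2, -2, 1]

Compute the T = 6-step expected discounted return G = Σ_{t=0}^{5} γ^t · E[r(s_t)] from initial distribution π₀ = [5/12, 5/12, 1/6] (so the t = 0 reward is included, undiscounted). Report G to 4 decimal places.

t=0: π = [0.4167, 0.4167, 0.1667], E[r] = -1.5000, γ^t·E[r] = -1.500000, running G = -1.500000
t=1: π = [0.2639, 0.3681, 0.3681], E[r] = -0.8958, γ^t·E[r] = -0.716667, running G = -2.216667
t=2: π = [0.2720, 0.3814, 0.3466], E[r] = -0.9601, γ^t·E[r] = -0.614444, running G = -2.831111
t=3: π = [0.2698, 0.3833, 0.3469], E[r] = -0.9593, γ^t·E[r] = -0.491185, running G = -3.322296
t=4: π = [0.2694, 0.3842, 0.3464], E[r] = -0.9609, γ^t·E[r] = -0.393605, running G = -3.715901
t=5: π = [0.2693, 0.3845, 0.3462], E[r] = -0.9613, γ^t·E[r] = -0.315009, running G = -4.030910

G = -4.0309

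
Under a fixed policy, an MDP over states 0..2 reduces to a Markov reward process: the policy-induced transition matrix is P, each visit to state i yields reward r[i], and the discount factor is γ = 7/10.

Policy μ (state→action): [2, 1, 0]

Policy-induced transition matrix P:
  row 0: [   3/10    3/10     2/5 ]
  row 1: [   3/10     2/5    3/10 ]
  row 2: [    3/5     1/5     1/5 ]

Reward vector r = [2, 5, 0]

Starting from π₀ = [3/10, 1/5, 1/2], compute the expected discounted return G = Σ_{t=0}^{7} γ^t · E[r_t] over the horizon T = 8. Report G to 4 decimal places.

G = 6.4531

t=0: π = [0.3000, 0.2000, 0.5000], E[r] = 1.6000, γ^t·E[r] = 1.600000, running G = 1.600000
t=1: π = [0.4500, 0.2700, 0.2800], E[r] = 2.2500, γ^t·E[r] = 1.575000, running G = 3.175000
t=2: π = [0.3840, 0.2990, 0.3170], E[r] = 2.2630, γ^t·E[r] = 1.108870, running G = 4.283870
t=3: π = [0.3951, 0.2982, 0.3067], E[r] = 2.2812, γ^t·E[r] = 0.782452, running G = 5.066322
t=4: π = [0.3920, 0.2992, 0.3088], E[r] = 2.2798, γ^t·E[r] = 0.547373, running G = 5.613694
t=5: π = [0.3927, 0.2990, 0.3083], E[r] = 2.2805, γ^t·E[r] = 0.383277, running G = 5.996971
t=6: π = [0.3925, 0.2991, 0.3084], E[r] = 2.2803, γ^t·E[r] = 0.268281, running G = 6.265252
t=7: π = [0.3925, 0.2991, 0.3084], E[r] = 2.2804, γ^t·E[r] = 0.187799, running G = 6.453051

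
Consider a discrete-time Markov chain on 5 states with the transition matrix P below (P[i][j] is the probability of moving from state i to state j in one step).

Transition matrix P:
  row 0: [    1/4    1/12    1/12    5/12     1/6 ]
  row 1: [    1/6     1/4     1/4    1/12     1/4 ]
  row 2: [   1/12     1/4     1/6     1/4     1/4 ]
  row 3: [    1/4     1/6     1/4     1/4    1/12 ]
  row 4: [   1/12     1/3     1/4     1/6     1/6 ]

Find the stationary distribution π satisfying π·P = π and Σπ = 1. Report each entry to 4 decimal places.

π = [0.1671, 0.2186, 0.2051, 0.2262, 0.1831]

Balance equations π_j = Σ_i π_i·P[i][j]:
  π_0 = 1/4·π_0 + 1/6·π_1 + 1/12·π_2 + 1/4·π_3 + 1/12·π_4
  π_1 = 1/12·π_0 + 1/4·π_1 + 1/4·π_2 + 1/6·π_3 + 1/3·π_4
  π_2 = 1/12·π_0 + 1/4·π_1 + 1/6·π_2 + 1/4·π_3 + 1/4·π_4
  π_3 = 5/12·π_0 + 1/12·π_1 + 1/4·π_2 + 1/4·π_3 + 1/6·π_4
  normalize: π_0 + π_1 + π_2 + π_3 + π_4 = 1
Solving the linear system gives exactly π = [66/395, 259/1185, 81/395, 268/1185, 217/1185].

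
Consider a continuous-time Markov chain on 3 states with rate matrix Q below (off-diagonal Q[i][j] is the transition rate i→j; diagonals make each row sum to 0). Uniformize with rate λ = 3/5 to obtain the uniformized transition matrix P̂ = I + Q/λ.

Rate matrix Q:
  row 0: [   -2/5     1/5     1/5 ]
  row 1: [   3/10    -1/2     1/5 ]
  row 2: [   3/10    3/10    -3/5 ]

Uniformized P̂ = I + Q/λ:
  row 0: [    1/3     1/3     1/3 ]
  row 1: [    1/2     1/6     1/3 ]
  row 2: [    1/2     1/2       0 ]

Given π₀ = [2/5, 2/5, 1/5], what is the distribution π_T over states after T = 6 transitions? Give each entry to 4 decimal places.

t=0: π = [0.4000, 0.4000, 0.2000]
t=1: π = [0.4333, 0.3000, 0.2667]
t=2: π = [0.4278, 0.3278, 0.2444]
t=3: π = [0.4287, 0.3194, 0.2519]
t=4: π = [0.4285, 0.3221, 0.2494]
t=5: π = [0.4286, 0.3212, 0.2502]
t=6: π = [0.4286, 0.3215, 0.2499]

π = [0.4286, 0.3215, 0.2499]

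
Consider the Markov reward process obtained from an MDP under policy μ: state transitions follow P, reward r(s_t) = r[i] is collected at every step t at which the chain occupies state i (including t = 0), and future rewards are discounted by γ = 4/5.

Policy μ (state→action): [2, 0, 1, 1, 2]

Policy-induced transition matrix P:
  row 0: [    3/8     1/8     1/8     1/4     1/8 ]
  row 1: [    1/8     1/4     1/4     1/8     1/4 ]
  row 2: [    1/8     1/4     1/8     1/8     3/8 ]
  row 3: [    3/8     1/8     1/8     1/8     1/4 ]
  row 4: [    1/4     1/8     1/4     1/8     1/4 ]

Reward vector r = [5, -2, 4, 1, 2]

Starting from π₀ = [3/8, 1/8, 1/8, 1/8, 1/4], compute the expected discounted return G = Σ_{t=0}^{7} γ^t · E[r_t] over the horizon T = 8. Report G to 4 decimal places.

t=0: π = [0.3750, 0.1250, 0.1250, 0.1250, 0.2500], E[r] = 2.7500, γ^t·E[r] = 2.750000, running G = 2.750000
t=1: π = [0.2813, 0.1563, 0.1719, 0.1719, 0.2188], E[r] = 2.3906, γ^t·E[r] = 1.912500, running G = 4.662500
t=2: π = [0.2656, 0.1660, 0.1719, 0.1602, 0.2363], E[r] = 2.3164, γ^t·E[r] = 1.482500, running G = 6.145000
t=3: π = [0.2610, 0.1672, 0.1753, 0.1582, 0.2383], E[r] = 2.3064, γ^t·E[r] = 1.180875, running G = 7.325875
t=4: π = [0.2596, 0.1678, 0.1757, 0.1576, 0.2393], E[r] = 2.3012, γ^t·E[r] = 0.942588, running G = 8.268463
t=5: π = [0.2592, 0.1679, 0.1759, 0.1574, 0.2395], E[r] = 2.3002, γ^t·E[r] = 0.753734, running G = 9.022196
t=6: π = [0.2591, 0.1680, 0.1759, 0.1574, 0.2396], E[r] = 2.2999, γ^t·E[r] = 0.602895, running G = 9.625091
t=7: π = [0.2591, 0.1680, 0.1759, 0.1574, 0.2396], E[r] = 2.2998, γ^t·E[r] = 0.482297, running G = 10.107388

G = 10.1074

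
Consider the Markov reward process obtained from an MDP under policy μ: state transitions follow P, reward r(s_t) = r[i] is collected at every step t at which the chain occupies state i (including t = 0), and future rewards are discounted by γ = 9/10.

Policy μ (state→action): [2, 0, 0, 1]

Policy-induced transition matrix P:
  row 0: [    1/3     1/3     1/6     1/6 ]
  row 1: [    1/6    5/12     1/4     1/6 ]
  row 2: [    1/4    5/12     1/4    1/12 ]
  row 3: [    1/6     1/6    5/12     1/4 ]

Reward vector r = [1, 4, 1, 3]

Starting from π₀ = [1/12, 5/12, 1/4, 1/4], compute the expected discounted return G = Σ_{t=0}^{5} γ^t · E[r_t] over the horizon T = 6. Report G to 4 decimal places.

t=0: π = [0.0833, 0.4167, 0.2500, 0.2500], E[r] = 2.7500, γ^t·E[r] = 2.750000, running G = 2.750000
t=1: π = [0.2014, 0.3472, 0.2847, 0.1667], E[r] = 2.3750, γ^t·E[r] = 2.137500, running G = 4.887500
t=2: π = [0.2240, 0.3582, 0.2610, 0.1568], E[r] = 2.3883, γ^t·E[r] = 1.934531, running G = 6.822031
t=3: π = [0.2257, 0.3588, 0.2575, 0.1580], E[r] = 2.3924, γ^t·E[r] = 1.744031, running G = 8.566063
t=4: π = [0.2257, 0.3584, 0.2575, 0.1584], E[r] = 2.3918, γ^t·E[r] = 1.569277, running G = 10.135340
t=5: π = [0.2258, 0.3583, 0.2576, 0.1584], E[r] = 2.3916, γ^t·E[r] = 1.412210, running G = 11.547550

G = 11.5476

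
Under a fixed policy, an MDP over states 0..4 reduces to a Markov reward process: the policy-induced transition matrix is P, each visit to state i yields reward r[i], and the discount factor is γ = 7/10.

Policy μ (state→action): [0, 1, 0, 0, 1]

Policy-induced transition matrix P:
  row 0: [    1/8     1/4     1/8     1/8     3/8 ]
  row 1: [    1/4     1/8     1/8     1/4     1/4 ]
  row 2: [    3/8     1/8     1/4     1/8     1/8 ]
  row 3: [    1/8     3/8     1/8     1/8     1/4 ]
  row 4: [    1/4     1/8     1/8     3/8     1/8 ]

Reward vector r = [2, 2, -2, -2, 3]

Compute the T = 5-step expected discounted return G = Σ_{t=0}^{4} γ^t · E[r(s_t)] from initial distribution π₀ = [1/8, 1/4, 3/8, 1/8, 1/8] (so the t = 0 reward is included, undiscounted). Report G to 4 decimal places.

t=0: π = [0.1250, 0.2500, 0.3750, 0.1250, 0.1250], E[r] = 0.1250, γ^t·E[r] = 0.125000, running G = 0.125000
t=1: π = [0.2656, 0.1719, 0.1719, 0.1875, 0.2031], E[r] = 0.7656, γ^t·E[r] = 0.535938, running G = 0.660938
t=2: π = [0.2148, 0.2051, 0.1465, 0.1973, 0.2363], E[r] = 0.8613, γ^t·E[r] = 0.422051, running G = 1.082988
t=3: π = [0.2168, 0.2012, 0.1433, 0.2097, 0.2290], E[r] = 0.8169, γ^t·E[r] = 0.280195, running G = 1.363183
t=4: π = [0.2146, 0.2045, 0.1429, 0.2074, 0.2306], E[r] = 0.8293, γ^t·E[r] = 0.199119, running G = 1.562302

G = 1.5623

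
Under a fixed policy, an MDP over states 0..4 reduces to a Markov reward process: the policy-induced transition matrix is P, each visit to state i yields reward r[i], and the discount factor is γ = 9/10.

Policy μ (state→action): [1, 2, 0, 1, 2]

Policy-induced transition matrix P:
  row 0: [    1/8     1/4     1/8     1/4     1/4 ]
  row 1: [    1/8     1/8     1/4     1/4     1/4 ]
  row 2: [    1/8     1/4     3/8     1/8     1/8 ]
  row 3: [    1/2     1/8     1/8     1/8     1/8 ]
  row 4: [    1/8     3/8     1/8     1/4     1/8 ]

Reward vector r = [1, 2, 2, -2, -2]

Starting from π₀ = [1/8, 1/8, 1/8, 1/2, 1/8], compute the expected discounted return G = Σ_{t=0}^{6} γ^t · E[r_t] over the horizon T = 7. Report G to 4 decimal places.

G = 0.6288

t=0: π = [0.1250, 0.1250, 0.1250, 0.5000, 0.1250], E[r] = -0.6250, γ^t·E[r] = -0.625000, running G = -0.625000
t=1: π = [0.3125, 0.1875, 0.1719, 0.1719, 0.1563], E[r] = 0.3750, γ^t·E[r] = 0.337500, running G = -0.287500
t=2: π = [0.1895, 0.2246, 0.1914, 0.2070, 0.1875], E[r] = 0.2324, γ^t·E[r] = 0.188262, running G = -0.099238
t=3: π = [0.2026, 0.2195, 0.2009, 0.2002, 0.1768], E[r] = 0.2896, γ^t·E[r] = 0.211083, running G = 0.111844
t=4: π = [0.2001, 0.2196, 0.2027, 0.1999, 0.1778], E[r] = 0.2894, γ^t·E[r] = 0.189894, running G = 0.301738
t=5: π = [0.1999, 0.2198, 0.2031, 0.1997, 0.1775], E[r] = 0.2915, γ^t·E[r] = 0.172105, running G = 0.473844
t=6: π = [0.1999, 0.2197, 0.2033, 0.1996, 0.1775], E[r] = 0.2917, γ^t·E[r] = 0.154998, running G = 0.628841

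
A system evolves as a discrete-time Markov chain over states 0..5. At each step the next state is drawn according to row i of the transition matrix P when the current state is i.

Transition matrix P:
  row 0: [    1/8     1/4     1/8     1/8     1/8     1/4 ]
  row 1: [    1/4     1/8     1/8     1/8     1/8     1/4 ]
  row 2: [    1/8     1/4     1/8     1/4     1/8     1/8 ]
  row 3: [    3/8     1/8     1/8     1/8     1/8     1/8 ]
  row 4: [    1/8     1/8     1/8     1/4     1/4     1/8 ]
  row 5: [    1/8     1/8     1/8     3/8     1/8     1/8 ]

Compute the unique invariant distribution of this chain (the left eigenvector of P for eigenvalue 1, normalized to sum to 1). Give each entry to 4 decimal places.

Balance equations π_j = Σ_i π_i·P[i][j]:
  π_0 = 1/8·π_0 + 1/4·π_1 + 1/8·π_2 + 3/8·π_3 + 1/8·π_4 + 1/8·π_5
  π_1 = 1/4·π_0 + 1/8·π_1 + 1/4·π_2 + 1/8·π_3 + 1/8·π_4 + 1/8·π_5
  π_2 = 1/8·π_0 + 1/8·π_1 + 1/8·π_2 + 1/8·π_3 + 1/8·π_4 + 1/8·π_5
  π_3 = 1/8·π_0 + 1/8·π_1 + 1/4·π_2 + 1/8·π_3 + 1/4·π_4 + 3/8·π_5
  π_4 = 1/8·π_0 + 1/8·π_1 + 1/8·π_2 + 1/8·π_3 + 1/4·π_4 + 1/8·π_5
  normalize: π_0 + π_1 + π_2 + π_3 + π_4 + π_5 = 1
Solving the linear system gives exactly π = [3653/18648, 3079/18648, 1/8, 119/592, 1/7, 705/4144].

π = [0.1959, 0.1651, 0.1250, 0.2010, 0.1429, 0.1701]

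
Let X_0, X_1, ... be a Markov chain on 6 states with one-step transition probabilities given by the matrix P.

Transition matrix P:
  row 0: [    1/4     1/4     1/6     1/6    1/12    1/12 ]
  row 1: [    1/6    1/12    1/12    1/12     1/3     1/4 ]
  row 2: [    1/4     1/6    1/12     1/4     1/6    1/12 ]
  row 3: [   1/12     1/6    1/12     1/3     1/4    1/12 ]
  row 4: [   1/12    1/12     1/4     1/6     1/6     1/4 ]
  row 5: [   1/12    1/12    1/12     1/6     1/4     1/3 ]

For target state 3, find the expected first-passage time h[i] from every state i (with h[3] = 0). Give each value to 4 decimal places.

h = [6.0318, 6.4597, 5.5244, 0.0000, 5.8953, 5.9627]

First-step conditioning: h[3] = 0; for i ≠ 3, h[i] = 1 + Σ_k P[i][k]·h[k].
  h[0] = 1 + 1/4·h[0] + 1/4·h[1] + 1/6·h[2] + 1/12·h[4] + 1/12·h[5]
  h[1] = 1 + 1/6·h[0] + 1/12·h[1] + 1/12·h[2] + 1/3·h[4] + 1/4·h[5]
  h[2] = 1 + 1/4·h[0] + 1/6·h[1] + 1/12·h[2] + 1/6·h[4] + 1/12·h[5]
  h[4] = 1 + 1/12·h[0] + 1/12·h[1] + 1/4·h[2] + 1/6·h[4] + 1/4·h[5]
  h[5] = 1 + 1/12·h[0] + 1/12·h[1] + 1/12·h[2] + 1/4·h[4] + 1/3·h[5]
Solving the 5×5 linear system over states ≠ 3 gives exactly h = [55812/9253, 59772/9253, 51117/9253, 0, 2871/487, 55173/9253] (h[3] = 0 is the target).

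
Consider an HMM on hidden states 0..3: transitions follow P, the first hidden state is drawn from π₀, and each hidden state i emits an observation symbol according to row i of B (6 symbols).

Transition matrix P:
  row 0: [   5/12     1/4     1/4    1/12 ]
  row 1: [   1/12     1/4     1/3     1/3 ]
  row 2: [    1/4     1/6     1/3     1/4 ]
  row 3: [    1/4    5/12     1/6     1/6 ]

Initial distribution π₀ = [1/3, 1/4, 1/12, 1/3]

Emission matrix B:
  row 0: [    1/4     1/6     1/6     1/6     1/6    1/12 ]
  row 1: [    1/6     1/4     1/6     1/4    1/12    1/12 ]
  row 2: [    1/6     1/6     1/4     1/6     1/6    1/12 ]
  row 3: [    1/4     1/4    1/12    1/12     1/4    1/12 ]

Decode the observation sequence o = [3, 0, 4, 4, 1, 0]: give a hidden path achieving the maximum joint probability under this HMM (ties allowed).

path = [0, 0, 0, 0, 0, 0]

t=0: δ = [5.556e-02, 6.250e-02, 1.389e-02, 2.778e-02]  (obs o_0=3)
t=1: δ = [5.787e-03, 2.604e-03, 3.472e-03, 5.208e-03]  ψ = [0, 1, 1, 1]  (obs o_1=0)
t=2: δ = [4.019e-04, 1.808e-04, 2.411e-04, 2.170e-04]  ψ = [0, 3, 0, 1]  (obs o_2=4)
t=3: δ = [2.791e-05, 8.372e-06, 1.674e-05, 1.507e-05]  ψ = [0, 0, 0, 1]  (obs o_3=4)
t=4: δ = [1.938e-06, 1.744e-06, 1.163e-06, 1.047e-06]  ψ = [0, 0, 0, 2]  (obs o_4=1)
t=5: δ = [2.019e-07, 8.075e-08, 9.690e-08, 1.454e-07]  ψ = [0, 0, 1, 1]  (obs o_5=0)
backtrack: best end state = 0; path = [0, 0, 0, 0, 0, 0]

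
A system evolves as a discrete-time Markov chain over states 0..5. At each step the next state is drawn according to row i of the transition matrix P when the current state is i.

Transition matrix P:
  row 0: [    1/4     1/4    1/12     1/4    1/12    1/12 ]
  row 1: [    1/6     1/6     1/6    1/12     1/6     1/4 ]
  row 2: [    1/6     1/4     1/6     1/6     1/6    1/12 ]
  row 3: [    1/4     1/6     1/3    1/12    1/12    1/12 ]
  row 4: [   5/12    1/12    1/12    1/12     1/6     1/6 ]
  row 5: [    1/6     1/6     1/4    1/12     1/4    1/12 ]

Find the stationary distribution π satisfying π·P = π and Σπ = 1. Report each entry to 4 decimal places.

Balance equations π_j = Σ_i π_i·P[i][j]:
  π_0 = 1/4·π_0 + 1/6·π_1 + 1/6·π_2 + 1/4·π_3 + 5/12·π_4 + 1/6·π_5
  π_1 = 1/4·π_0 + 1/6·π_1 + 1/4·π_2 + 1/6·π_3 + 1/12·π_4 + 1/6·π_5
  π_2 = 1/12·π_0 + 1/6·π_1 + 1/6·π_2 + 1/3·π_3 + 1/12·π_4 + 1/4·π_5
  π_3 = 1/4·π_0 + 1/12·π_1 + 1/6·π_2 + 1/12·π_3 + 1/12·π_4 + 1/12·π_5
  π_4 = 1/12·π_0 + 1/6·π_1 + 1/6·π_2 + 1/12·π_3 + 1/6·π_4 + 1/4·π_5
  normalize: π_0 + π_1 + π_2 + π_3 + π_4 + π_5 = 1
Solving the linear system gives exactly π = [9064/38713, 50947/270991, 45597/270991, 36957/270991, 39663/270991, 34379/270991].

π = [0.2341, 0.1880, 0.1683, 0.1364, 0.1464, 0.1269]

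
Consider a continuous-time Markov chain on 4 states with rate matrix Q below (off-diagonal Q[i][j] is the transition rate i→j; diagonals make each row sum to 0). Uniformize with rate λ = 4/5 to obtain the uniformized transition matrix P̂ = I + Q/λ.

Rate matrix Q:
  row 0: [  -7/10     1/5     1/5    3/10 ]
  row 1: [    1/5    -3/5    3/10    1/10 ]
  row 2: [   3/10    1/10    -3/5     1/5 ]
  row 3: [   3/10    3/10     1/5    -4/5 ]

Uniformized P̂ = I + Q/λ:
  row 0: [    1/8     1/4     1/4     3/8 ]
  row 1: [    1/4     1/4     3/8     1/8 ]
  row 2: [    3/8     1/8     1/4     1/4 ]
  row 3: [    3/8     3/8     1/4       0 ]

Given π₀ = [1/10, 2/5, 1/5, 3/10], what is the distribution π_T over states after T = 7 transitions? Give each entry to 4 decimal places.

t=0: π = [0.1000, 0.4000, 0.2000, 0.3000]
t=1: π = [0.3000, 0.2625, 0.3000, 0.1375]
t=2: π = [0.2672, 0.2297, 0.2828, 0.2203]
t=3: π = [0.2795, 0.2422, 0.2787, 0.1996]
t=4: π = [0.2749, 0.2401, 0.2803, 0.2048]
t=5: π = [0.2763, 0.2406, 0.2800, 0.2032]
t=6: π = [0.2759, 0.2404, 0.2801, 0.2037]
t=7: π = [0.2760, 0.2405, 0.2800, 0.2035]

π = [0.2760, 0.2405, 0.2800, 0.2035]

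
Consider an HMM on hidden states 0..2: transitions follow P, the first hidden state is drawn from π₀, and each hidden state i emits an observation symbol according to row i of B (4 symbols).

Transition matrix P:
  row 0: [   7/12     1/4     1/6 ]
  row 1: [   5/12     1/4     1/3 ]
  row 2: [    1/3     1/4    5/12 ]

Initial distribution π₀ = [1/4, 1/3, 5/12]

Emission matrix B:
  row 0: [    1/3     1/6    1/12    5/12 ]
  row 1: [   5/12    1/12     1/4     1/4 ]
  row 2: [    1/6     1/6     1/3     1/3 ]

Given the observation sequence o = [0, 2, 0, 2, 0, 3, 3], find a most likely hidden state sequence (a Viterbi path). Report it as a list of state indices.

t=0: δ = [8.333e-02, 1.389e-01, 6.944e-02]  (obs o_0=0)
t=1: δ = [4.823e-03, 8.681e-03, 1.543e-02]  ψ = [1, 1, 1]  (obs o_1=2)
t=2: δ = [1.715e-03, 1.608e-03, 1.072e-03]  ψ = [2, 2, 2]  (obs o_2=0)
t=3: δ = [8.335e-05, 1.072e-04, 1.786e-04]  ψ = [0, 0, 1]  (obs o_3=2)
t=4: δ = [1.985e-05, 1.861e-05, 1.240e-05]  ψ = [2, 2, 2]  (obs o_4=0)
t=5: δ = [4.824e-06, 1.240e-06, 2.067e-06]  ψ = [0, 0, 1]  (obs o_5=3)
t=6: δ = [1.172e-06, 3.015e-07, 2.871e-07]  ψ = [0, 0, 2]  (obs o_6=3)
backtrack: best end state = 0; path = [1, 2, 1, 2, 0, 0, 0]

path = [1, 2, 1, 2, 0, 0, 0]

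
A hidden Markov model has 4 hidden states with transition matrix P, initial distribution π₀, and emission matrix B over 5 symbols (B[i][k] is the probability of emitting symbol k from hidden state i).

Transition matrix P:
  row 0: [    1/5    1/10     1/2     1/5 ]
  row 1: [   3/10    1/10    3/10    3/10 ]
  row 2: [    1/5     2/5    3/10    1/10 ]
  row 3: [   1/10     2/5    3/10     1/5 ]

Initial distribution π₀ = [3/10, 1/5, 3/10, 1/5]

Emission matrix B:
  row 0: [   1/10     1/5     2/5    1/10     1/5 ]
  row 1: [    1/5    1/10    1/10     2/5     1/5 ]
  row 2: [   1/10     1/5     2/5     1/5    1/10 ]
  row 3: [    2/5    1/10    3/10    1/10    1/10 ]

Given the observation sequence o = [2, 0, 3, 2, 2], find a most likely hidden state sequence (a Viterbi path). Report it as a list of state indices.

t=0: δ = [1.200e-01, 2.000e-02, 1.200e-01, 6.000e-02]  (obs o_0=2)
t=1: δ = [2.400e-03, 9.600e-03, 6.000e-03, 9.600e-03]  ψ = [0, 2, 0, 0]  (obs o_1=0)
t=2: δ = [2.880e-04, 1.536e-03, 5.760e-04, 2.880e-04]  ψ = [1, 3, 1, 1]  (obs o_2=3)
t=3: δ = [1.843e-04, 2.304e-05, 1.843e-04, 1.382e-04]  ψ = [1, 2, 1, 1]  (obs o_3=2)
t=4: δ = [1.475e-05, 7.373e-06, 3.686e-05, 1.106e-05]  ψ = [0, 2, 0, 0]  (obs o_4=2)
backtrack: best end state = 2; path = [0, 3, 1, 0, 2]

path = [0, 3, 1, 0, 2]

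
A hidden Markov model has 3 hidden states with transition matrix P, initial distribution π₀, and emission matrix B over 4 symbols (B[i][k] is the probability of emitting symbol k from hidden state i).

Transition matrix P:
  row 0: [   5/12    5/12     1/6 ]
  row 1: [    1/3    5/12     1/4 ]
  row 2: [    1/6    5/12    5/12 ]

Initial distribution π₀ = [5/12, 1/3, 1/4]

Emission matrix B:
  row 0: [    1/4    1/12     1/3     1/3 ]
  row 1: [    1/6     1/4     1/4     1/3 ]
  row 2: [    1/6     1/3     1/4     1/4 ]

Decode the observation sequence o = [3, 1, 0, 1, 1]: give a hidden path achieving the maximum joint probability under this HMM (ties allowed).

t=0: δ = [1.389e-01, 1.111e-01, 6.250e-02]  (obs o_0=3)
t=1: δ = [4.823e-03, 1.447e-02, 9.259e-03]  ψ = [0, 0, 1]  (obs o_1=1)
t=2: δ = [1.206e-03, 1.005e-03, 6.430e-04]  ψ = [1, 1, 2]  (obs o_2=0)
t=3: δ = [4.186e-05, 1.256e-04, 8.931e-05]  ψ = [0, 0, 2]  (obs o_3=1)
t=4: δ = [3.489e-06, 1.308e-05, 1.240e-05]  ψ = [1, 1, 2]  (obs o_4=1)
backtrack: best end state = 1; path = [0, 1, 0, 1, 1]

path = [0, 1, 0, 1, 1]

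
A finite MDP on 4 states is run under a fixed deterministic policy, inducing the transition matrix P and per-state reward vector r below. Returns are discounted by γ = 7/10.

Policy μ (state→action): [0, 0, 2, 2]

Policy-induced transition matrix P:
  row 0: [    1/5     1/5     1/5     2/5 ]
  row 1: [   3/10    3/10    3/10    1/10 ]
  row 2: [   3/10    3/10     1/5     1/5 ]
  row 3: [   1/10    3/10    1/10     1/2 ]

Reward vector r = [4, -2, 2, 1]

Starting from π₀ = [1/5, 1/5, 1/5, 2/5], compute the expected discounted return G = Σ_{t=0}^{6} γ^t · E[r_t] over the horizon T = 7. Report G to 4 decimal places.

t=0: π = [0.2000, 0.2000, 0.2000, 0.4000], E[r] = 1.2000, γ^t·E[r] = 1.200000, running G = 1.200000
t=1: π = [0.2000, 0.2800, 0.1800, 0.3400], E[r] = 0.9400, γ^t·E[r] = 0.658000, running G = 1.858000
t=2: π = [0.2120, 0.2800, 0.1940, 0.3140], E[r] = 0.9900, γ^t·E[r] = 0.485100, running G = 2.343100
t=3: π = [0.2160, 0.2788, 0.1966, 0.3086], E[r] = 1.0082, γ^t·E[r] = 0.345813, running G = 2.688913
t=4: π = [0.2167, 0.2784, 0.1970, 0.3079], E[r] = 1.0119, γ^t·E[r] = 0.242948, running G = 2.931860
t=5: π = [0.2168, 0.2783, 0.1971, 0.3079], E[r] = 1.0123, γ^t·E[r] = 0.170139, running G = 3.101999
t=6: π = [0.2168, 0.2783, 0.1970, 0.3079], E[r] = 1.0123, γ^t·E[r] = 0.119099, running G = 3.221098

G = 3.2211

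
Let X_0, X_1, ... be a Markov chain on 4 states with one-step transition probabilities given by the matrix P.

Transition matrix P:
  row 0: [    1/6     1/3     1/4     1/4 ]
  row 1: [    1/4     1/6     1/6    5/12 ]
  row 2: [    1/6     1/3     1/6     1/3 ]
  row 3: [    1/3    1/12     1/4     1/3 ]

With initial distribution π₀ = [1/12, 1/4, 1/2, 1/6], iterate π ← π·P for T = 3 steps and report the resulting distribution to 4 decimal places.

t=0: π = [0.0833, 0.2500, 0.5000, 0.1667]
t=1: π = [0.2153, 0.2500, 0.1875, 0.3472]
t=2: π = [0.2454, 0.2049, 0.2135, 0.3362]
t=3: π = [0.2398, 0.2151, 0.2151, 0.3300]

π = [0.2398, 0.2151, 0.2151, 0.3300]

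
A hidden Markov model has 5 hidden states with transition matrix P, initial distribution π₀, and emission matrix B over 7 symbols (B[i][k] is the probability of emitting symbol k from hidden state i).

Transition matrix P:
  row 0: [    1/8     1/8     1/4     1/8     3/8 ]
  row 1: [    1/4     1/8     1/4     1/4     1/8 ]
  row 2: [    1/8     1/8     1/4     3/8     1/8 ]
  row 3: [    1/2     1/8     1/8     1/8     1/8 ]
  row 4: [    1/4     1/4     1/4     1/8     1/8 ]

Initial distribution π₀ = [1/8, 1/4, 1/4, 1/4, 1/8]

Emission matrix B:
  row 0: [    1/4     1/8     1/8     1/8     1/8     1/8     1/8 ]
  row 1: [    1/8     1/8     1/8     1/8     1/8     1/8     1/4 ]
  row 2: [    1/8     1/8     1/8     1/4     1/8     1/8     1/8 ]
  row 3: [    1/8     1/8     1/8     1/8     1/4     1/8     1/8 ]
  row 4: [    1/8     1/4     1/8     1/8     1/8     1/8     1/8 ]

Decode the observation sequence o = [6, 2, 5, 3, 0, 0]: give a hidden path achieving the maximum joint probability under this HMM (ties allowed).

t=0: δ = [1.562e-02, 6.250e-02, 3.125e-02, 3.125e-02, 1.562e-02]  (obs o_0=6)
t=1: δ = [1.953e-03, 9.766e-04, 1.953e-03, 1.953e-03, 9.766e-04]  ψ = [1, 1, 1, 1, 1]  (obs o_1=2)
t=2: δ = [1.221e-04, 3.052e-05, 6.104e-05, 9.155e-05, 9.155e-05]  ψ = [3, 0, 0, 2, 0]  (obs o_2=5)
t=3: δ = [5.722e-06, 2.861e-06, 7.629e-06, 2.861e-06, 5.722e-06]  ψ = [3, 4, 0, 2, 0]  (obs o_3=3)
t=4: δ = [3.576e-07, 1.788e-07, 2.384e-07, 3.576e-07, 2.682e-07]  ψ = [3, 4, 2, 2, 0]  (obs o_4=0)
t=5: δ = [4.470e-08, 8.382e-09, 1.118e-08, 1.118e-08, 1.676e-08]  ψ = [3, 4, 0, 2, 0]  (obs o_5=0)
backtrack: best end state = 0; path = [1, 3, 0, 2, 3, 0]

path = [1, 3, 0, 2, 3, 0]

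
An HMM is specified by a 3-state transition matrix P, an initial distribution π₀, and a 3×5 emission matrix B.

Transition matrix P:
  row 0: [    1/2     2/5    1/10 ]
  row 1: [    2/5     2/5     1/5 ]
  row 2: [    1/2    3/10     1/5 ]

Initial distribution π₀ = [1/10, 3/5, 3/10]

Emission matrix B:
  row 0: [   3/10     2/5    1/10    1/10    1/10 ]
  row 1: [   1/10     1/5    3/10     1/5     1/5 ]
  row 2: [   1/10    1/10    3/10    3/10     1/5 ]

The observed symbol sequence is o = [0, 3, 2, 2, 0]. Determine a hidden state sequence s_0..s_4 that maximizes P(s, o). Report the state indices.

path = [1, 1, 1, 1, 0]

t=0: δ = [3.000e-02, 6.000e-02, 3.000e-02]  (obs o_0=0)
t=1: δ = [2.400e-03, 4.800e-03, 3.600e-03]  ψ = [1, 1, 1]  (obs o_1=3)
t=2: δ = [1.920e-04, 5.760e-04, 2.880e-04]  ψ = [1, 1, 1]  (obs o_2=2)
t=3: δ = [2.304e-05, 6.912e-05, 3.456e-05]  ψ = [1, 1, 1]  (obs o_3=2)
t=4: δ = [8.294e-06, 2.765e-06, 1.382e-06]  ψ = [1, 1, 1]  (obs o_4=0)
backtrack: best end state = 0; path = [1, 1, 1, 1, 0]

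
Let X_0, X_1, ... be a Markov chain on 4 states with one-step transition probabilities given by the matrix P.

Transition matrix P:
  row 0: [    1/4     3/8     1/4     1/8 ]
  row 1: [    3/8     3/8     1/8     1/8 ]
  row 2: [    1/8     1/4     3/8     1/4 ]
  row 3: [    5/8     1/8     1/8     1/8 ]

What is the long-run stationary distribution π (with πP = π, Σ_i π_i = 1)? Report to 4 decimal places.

Balance equations π_j = Σ_i π_i·P[i][j]:
  π_0 = 1/4·π_0 + 3/8·π_1 + 1/8·π_2 + 5/8·π_3
  π_1 = 3/8·π_0 + 3/8·π_1 + 1/4·π_2 + 1/8·π_3
  π_2 = 1/4·π_0 + 1/8·π_1 + 3/8·π_2 + 1/8·π_3
  normalize: π_0 + π_1 + π_2 + π_3 = 1
Solving the linear system gives exactly π = [71/223, 69/223, 49/223, 34/223].

π = [0.3184, 0.3094, 0.2197, 0.1525]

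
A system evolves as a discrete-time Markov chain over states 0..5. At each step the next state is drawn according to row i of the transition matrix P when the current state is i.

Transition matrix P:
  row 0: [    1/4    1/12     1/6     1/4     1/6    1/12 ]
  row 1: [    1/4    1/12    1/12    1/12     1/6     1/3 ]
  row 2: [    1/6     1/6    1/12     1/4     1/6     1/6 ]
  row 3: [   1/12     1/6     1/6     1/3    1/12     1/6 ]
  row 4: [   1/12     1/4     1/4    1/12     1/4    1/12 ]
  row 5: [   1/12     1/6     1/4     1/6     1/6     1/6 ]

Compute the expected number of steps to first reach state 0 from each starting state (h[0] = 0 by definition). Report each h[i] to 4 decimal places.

First-step conditioning: h[0] = 0; for i ≠ 0, h[i] = 1 + Σ_k P[i][k]·h[k].
  h[1] = 1 + 1/12·h[1] + 1/12·h[2] + 1/12·h[3] + 1/6·h[4] + 1/3·h[5]
  h[2] = 1 + 1/6·h[1] + 1/12·h[2] + 1/4·h[3] + 1/6·h[4] + 1/6·h[5]
  h[3] = 1 + 1/6·h[1] + 1/6·h[2] + 1/3·h[3] + 1/12·h[4] + 1/6·h[5]
  h[4] = 1 + 1/4·h[1] + 1/4·h[2] + 1/12·h[3] + 1/4·h[4] + 1/12·h[5]
  h[5] = 1 + 1/6·h[1] + 1/4·h[2] + 1/6·h[3] + 1/6·h[4] + 1/6·h[5]
Solving the 5×5 linear system over states ≠ 0 gives exactly h = [0, 205176/30155, 222612/30155, 241608/30155, 236268/30155, 47916/6031] (h[0] = 0 is the target).

h = [0.0000, 6.8040, 7.3823, 8.0122, 7.8351, 7.9450]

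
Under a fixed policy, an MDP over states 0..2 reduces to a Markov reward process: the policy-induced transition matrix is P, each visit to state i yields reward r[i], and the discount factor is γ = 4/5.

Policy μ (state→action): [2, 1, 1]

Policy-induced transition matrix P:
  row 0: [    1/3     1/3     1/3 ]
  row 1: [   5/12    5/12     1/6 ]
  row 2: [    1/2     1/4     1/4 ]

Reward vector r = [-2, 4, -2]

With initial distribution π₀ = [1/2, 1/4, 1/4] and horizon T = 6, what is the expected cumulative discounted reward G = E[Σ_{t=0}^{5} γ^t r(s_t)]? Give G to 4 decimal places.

t=0: π = [0.5000, 0.2500, 0.2500], E[r] = -0.5000, γ^t·E[r] = -0.500000, running G = -0.500000
t=1: π = [0.3958, 0.3333, 0.2708], E[r] = 0.0000, γ^t·E[r] = 0.000000, running G = -0.500000
t=2: π = [0.4063, 0.3385, 0.2552], E[r] = 0.0313, γ^t·E[r] = 0.020000, running G = -0.480000
t=3: π = [0.4041, 0.3403, 0.2556], E[r] = 0.0417, γ^t·E[r] = 0.021333, running G = -0.458667
t=4: π = [0.4043, 0.3404, 0.2553], E[r] = 0.0423, γ^t·E[r] = 0.017333, running G = -0.441333
t=5: π = [0.4043, 0.3404, 0.2553], E[r] = 0.0425, γ^t·E[r] = 0.013938, running G = -0.427396

G = -0.4274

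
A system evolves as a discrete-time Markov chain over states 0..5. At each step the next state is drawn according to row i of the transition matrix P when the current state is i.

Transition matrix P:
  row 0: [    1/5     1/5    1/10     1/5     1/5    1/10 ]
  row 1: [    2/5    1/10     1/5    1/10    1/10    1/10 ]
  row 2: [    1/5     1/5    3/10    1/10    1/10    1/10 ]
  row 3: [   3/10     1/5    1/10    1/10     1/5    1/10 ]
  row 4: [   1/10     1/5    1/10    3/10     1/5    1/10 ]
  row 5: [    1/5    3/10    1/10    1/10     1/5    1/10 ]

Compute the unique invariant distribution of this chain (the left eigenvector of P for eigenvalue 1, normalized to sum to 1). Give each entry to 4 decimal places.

Balance equations π_j = Σ_i π_i·P[i][j]:
  π_0 = 1/5·π_0 + 2/5·π_1 + 1/5·π_2 + 3/10·π_3 + 1/10·π_4 + 1/5·π_5
  π_1 = 1/5·π_0 + 1/10·π_1 + 1/5·π_2 + 1/5·π_3 + 1/5·π_4 + 3/10·π_5
  π_2 = 1/10·π_0 + 1/5·π_1 + 3/10·π_2 + 1/10·π_3 + 1/10·π_4 + 1/10·π_5
  π_3 = 1/5·π_0 + 1/10·π_1 + 1/10·π_2 + 1/10·π_3 + 3/10·π_4 + 1/10·π_5
  π_4 = 1/5·π_0 + 1/10·π_1 + 1/10·π_2 + 1/5·π_3 + 1/5·π_4 + 1/5·π_5
  normalize: π_0 + π_1 + π_2 + π_3 + π_4 + π_5 = 1
Solving the linear system gives exactly π = [261/1100, 21/110, 131/880, 1381/8800, 1461/8800, 1/10].

π = [0.2373, 0.1909, 0.1489, 0.1569, 0.1660, 0.1000]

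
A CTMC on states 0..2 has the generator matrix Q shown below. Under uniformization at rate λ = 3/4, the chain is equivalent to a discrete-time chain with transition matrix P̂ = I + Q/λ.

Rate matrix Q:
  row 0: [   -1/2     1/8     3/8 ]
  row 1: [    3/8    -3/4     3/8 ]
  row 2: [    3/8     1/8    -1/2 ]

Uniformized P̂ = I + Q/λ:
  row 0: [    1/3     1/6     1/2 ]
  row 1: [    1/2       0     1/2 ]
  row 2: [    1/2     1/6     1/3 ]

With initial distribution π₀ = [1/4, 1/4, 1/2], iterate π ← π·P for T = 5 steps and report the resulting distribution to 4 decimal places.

t=0: π = [0.2500, 0.2500, 0.5000]
t=1: π = [0.4583, 0.1250, 0.4167]
t=2: π = [0.4236, 0.1458, 0.4306]
t=3: π = [0.4294, 0.1424, 0.4282]
t=4: π = [0.4284, 0.1429, 0.4286]
t=5: π = [0.4286, 0.1428, 0.4286]

π = [0.4286, 0.1428, 0.4286]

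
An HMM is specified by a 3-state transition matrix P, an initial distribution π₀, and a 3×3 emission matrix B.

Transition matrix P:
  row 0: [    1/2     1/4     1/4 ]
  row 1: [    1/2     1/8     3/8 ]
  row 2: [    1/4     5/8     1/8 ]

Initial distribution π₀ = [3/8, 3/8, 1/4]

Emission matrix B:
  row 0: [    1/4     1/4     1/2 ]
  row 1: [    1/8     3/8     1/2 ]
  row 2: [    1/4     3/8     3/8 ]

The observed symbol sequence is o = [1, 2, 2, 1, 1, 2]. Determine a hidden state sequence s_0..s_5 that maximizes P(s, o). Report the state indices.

path = [1, 2, 1, 2, 1, 0]

t=0: δ = [9.375e-02, 1.406e-01, 9.375e-02]  (obs o_0=1)
t=1: δ = [3.516e-02, 2.930e-02, 1.978e-02]  ψ = [1, 2, 1]  (obs o_1=2)
t=2: δ = [8.789e-03, 6.180e-03, 4.120e-03]  ψ = [0, 2, 1]  (obs o_2=2)
t=3: δ = [1.099e-03, 9.656e-04, 8.690e-04]  ψ = [0, 2, 1]  (obs o_3=1)
t=4: δ = [1.373e-04, 2.037e-04, 1.358e-04]  ψ = [0, 2, 1]  (obs o_4=1)
t=5: δ = [5.092e-05, 4.243e-05, 2.864e-05]  ψ = [1, 2, 1]  (obs o_5=2)
backtrack: best end state = 0; path = [1, 2, 1, 2, 1, 0]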